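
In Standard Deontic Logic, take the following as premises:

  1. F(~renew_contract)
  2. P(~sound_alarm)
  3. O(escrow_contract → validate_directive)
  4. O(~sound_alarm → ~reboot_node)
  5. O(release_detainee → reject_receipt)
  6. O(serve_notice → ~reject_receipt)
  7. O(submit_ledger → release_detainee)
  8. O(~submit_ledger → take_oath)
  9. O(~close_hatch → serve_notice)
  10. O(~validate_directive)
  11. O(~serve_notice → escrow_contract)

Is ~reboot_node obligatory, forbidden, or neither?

Neither

Premise 4 is O(~sound_alarm → ~reboot_node), but O(~sound_alarm) is not derivable from the premises (the permission P(~sound_alarm) asserts only ~O(sound_alarm), not O(~sound_alarm)), so it does not yield O(~reboot_node).
No premise or chain of K-axiom applications forces O(~reboot_node), and none forces O(reboot_node). So ~reboot_node is neither obligatory nor forbidden under these norms.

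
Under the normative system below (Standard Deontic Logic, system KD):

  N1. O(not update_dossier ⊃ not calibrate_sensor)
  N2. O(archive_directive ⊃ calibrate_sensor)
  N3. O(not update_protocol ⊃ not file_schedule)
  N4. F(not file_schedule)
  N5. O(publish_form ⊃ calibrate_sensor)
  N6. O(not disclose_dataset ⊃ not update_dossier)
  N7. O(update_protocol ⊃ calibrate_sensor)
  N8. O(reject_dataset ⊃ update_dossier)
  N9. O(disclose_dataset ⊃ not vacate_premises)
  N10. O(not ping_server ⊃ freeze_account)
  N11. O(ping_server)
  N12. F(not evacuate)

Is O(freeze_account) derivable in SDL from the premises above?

No

Premise 10 is O(not ping_server ⊃ freeze_account), but O(not ping_server) is not derivable from the premises, so it does not yield O(freeze_account).
No other premise forces O(freeze_account). An ideal world satisfying every premise can still have freeze_account false, so O(freeze_account) is not derivable.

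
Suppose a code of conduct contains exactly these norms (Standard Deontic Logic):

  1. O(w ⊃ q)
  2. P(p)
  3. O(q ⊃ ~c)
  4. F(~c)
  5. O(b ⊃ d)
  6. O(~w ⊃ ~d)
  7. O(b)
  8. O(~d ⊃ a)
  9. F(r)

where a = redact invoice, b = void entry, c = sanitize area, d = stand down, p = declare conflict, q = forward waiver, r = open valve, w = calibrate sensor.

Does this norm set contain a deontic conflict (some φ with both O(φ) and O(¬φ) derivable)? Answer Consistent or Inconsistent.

Inconsistent

Premise 7 gives O(b).
With premise 5, O(b ⊃ d), the K-axiom yields O(d).
Premise 6, O(~w ⊃ ~d), contraposes to O(d ⊃ w); with O(d) we get O(w).
With premise 1, O(w ⊃ q), the K-axiom yields O(q).
Premise 3 is O(q ⊃ ~c); since O(q), deontic closure gives O(~c).
However, F(~c) at premise 4 amounts to O(c).
We now have both O(~c) and O(c) — c is simultaneously obligatory and forbidden, violating the D-axiom.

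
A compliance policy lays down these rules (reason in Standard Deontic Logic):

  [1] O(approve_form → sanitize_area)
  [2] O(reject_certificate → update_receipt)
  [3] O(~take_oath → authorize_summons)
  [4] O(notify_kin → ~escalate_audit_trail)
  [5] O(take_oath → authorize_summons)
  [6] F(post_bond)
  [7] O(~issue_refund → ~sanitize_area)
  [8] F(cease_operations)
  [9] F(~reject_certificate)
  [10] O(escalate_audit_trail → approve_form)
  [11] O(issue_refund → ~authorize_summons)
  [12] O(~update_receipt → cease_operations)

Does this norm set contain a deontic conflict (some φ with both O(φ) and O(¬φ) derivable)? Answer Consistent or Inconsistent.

Premise 12 is O(~update_receipt → cease_operations), but O(~update_receipt) is not derivable from the premises, so it does not yield O(cease_operations).
So O(cease_operations) is not derivable, and the apparent clash with O(~cease_operations) does not arise.
A world satisfying every obligation exists (e.g. approve_form=false, authorize_summons=true, cease_operations=false, escalate_audit_trail=false, issue_refund=false, notify_kin=false, post_bond=false, reject_certificate=true, sanitize_area=false, take_oath=false, update_receipt=true); no atom is both obligatory and forbidden, so the set is consistent.

Consistent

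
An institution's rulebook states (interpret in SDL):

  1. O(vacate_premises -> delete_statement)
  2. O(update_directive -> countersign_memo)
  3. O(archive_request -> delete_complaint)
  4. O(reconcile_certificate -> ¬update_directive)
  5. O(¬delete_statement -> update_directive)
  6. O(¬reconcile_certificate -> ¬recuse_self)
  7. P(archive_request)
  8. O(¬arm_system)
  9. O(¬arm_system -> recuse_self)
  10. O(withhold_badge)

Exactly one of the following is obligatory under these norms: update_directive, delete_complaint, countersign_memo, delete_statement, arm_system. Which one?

delete_statement

Premise 8 states O(¬arm_system) outright.
Premise 9 is O(¬arm_system -> recuse_self); since O(¬arm_system), deontic closure gives O(recuse_self).
The contrapositive of premise 6 (O(¬reconcile_certificate -> ¬recuse_self)) is O(recuse_self -> reconcile_certificate), and O(recuse_self) is already established, so O(reconcile_certificate).
Applying K to premise 4 (O(reconcile_certificate -> ¬update_directive)) and O(reconcile_certificate) yields O(¬update_directive).
The contrapositive of premise 5 (O(¬delete_statement -> update_directive)) is O(¬update_directive -> delete_statement), and O(¬update_directive) is already established, so O(delete_statement).
So O(delete_statement) holds — delete_statement is obligatory. None of the other listed options is made obligatory by any chain of premises.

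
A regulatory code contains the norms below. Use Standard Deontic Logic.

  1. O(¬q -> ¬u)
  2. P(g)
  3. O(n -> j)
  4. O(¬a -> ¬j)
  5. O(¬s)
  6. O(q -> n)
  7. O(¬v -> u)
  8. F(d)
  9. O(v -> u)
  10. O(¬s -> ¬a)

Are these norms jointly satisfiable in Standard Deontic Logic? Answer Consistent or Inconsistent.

Inconsistent

Premises 9 and 7 are O(v -> u) and O(¬v -> u); every ideal world satisfies v or ¬v, so in either case u holds — hence O(u).
Premise 1, O(¬q -> ¬u), contraposes to O(u -> q); with O(u) we get O(q).
With premise 6, O(q -> n), the K-axiom yields O(n).
From O(n) and premise 3, O(n -> j), we obtain O(j).
Premise 4 is O(¬a -> ¬j); contrapositively O(j -> a). Since O(j) holds, K gives O(a).
Premise 10 is O(¬s -> ¬a); contrapositively O(a -> s). Since O(a) holds, K gives O(s).
Yet premise 5 states O(¬s).
We now have both O(s) and O(¬s) — s is simultaneously obligatory and forbidden, violating the D-axiom.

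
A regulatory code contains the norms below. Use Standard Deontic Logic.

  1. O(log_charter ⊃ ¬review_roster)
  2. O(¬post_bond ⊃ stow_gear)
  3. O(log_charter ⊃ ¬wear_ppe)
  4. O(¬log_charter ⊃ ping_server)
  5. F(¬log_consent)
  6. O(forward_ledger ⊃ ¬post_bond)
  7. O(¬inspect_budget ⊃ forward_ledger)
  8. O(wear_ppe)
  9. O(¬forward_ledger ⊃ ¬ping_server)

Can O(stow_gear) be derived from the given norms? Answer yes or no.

Yes

Premise 8 states O(wear_ppe) outright.
The contrapositive of premise 3 (O(log_charter ⊃ ¬wear_ppe)) is O(wear_ppe ⊃ ¬log_charter), and O(wear_ppe) is already established, so O(¬log_charter).
Premise 4 is O(¬log_charter ⊃ ping_server); since O(¬log_charter), deontic closure gives O(ping_server).
Premise 9, O(¬forward_ledger ⊃ ¬ping_server), contraposes to O(ping_server ⊃ forward_ledger); with O(ping_server) we get O(forward_ledger).
Premise 6 is O(forward_ledger ⊃ ¬post_bond); since O(forward_ledger), deontic closure gives O(¬post_bond).
Applying K to premise 2 (O(¬post_bond ⊃ stow_gear)) and O(¬post_bond) yields O(stow_gear).
Premises 1, 5, 7 do not contribute to this derivation.
So O(stow_gear) follows.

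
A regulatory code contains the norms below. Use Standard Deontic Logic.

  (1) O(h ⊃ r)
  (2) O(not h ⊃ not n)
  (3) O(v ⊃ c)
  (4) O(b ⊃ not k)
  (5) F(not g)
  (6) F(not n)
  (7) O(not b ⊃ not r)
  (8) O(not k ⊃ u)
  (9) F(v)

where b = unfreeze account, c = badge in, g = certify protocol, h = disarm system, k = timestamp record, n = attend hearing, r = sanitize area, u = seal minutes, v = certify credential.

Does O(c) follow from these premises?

No

Premise 3 is O(v ⊃ c), but O(v) is not derivable from the premises, so it does not yield O(c).
No other premise forces O(c). An ideal world satisfying every premise can still have c false, so O(c) is not derivable.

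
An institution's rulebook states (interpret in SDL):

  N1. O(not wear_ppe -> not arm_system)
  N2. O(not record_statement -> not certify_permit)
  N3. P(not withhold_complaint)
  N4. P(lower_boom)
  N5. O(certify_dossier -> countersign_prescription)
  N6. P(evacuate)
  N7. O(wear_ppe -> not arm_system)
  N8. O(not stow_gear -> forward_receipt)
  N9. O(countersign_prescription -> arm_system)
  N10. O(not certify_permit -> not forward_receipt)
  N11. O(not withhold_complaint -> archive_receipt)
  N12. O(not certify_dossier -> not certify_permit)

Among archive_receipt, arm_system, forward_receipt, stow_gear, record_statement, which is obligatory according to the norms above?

Premises 1 and 7 are O(not wear_ppe -> not arm_system) and O(wear_ppe -> not arm_system); every ideal world satisfies not wear_ppe or wear_ppe, so in either case not arm_system holds — hence O(not arm_system).
The contrapositive of premise 9 (O(countersign_prescription -> arm_system)) is O(not arm_system -> not countersign_prescription), and O(not arm_system) is already established, so O(not countersign_prescription).
Premise 5, O(certify_dossier -> countersign_prescription), contraposes to O(not countersign_prescription -> not certify_dossier); with O(not countersign_prescription) we get O(not certify_dossier).
Applying K to premise 12 (O(not certify_dossier -> not certify_permit)) and O(not certify_dossier) yields O(not certify_permit).
With premise 10, O(not certify_permit -> not forward_receipt), the K-axiom yields O(not forward_receipt).
Premise 8 is O(not stow_gear -> forward_receipt); contrapositively O(not forward_receipt -> stow_gear). Since O(not forward_receipt) holds, K gives O(stow_gear).
So O(stow_gear) holds — stow_gear is obligatory. None of the other listed options is made obligatory by any chain of premises.

stow_gear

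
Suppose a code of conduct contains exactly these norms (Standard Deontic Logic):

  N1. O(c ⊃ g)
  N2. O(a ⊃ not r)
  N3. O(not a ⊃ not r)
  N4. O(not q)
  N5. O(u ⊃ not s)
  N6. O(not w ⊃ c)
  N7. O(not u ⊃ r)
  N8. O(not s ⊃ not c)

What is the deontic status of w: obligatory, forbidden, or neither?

Obligatory

Premises 2 and 3 cover both cases: O(a ⊃ not r) and O(not a ⊃ not r). Since a ∨ not a is a tautology, O(not r) follows.
Premise 7 is O(not u ⊃ r); contrapositively O(not r ⊃ u). Since O(not r) holds, K gives O(u).
Premise 5 is O(u ⊃ not s); since O(u), deontic closure gives O(not s).
From O(not s) and premise 8, O(not s ⊃ not c), we obtain O(not c).
The contrapositive of premise 6 (O(not w ⊃ c)) is O(not c ⊃ w), and O(not c) is already established, so O(w).
Premises 1, 4 do not contribute to this derivation.
Hence w is obligatory.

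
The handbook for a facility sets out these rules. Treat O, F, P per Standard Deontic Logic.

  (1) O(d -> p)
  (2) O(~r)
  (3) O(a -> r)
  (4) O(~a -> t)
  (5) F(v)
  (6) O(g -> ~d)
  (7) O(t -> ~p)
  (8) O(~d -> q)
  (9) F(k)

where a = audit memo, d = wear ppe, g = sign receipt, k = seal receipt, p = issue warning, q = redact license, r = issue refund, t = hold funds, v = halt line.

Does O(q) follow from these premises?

Yes

From premise 2 we have O(~r).
Premise 3, O(a -> r), contraposes to O(~r -> ~a); with O(~r) we get O(~a).
From O(~a) and premise 4, O(~a -> t), we obtain O(t).
Premise 7 is O(t -> ~p); since O(t), deontic closure gives O(~p).
Premise 1, O(d -> p), contraposes to O(~p -> ~d); with O(~p) we get O(~d).
Applying K to premise 8 (O(~d -> q)) and O(~d) yields O(q).
Premises 5, 6, 9 do not contribute to this derivation.
So O(q) follows.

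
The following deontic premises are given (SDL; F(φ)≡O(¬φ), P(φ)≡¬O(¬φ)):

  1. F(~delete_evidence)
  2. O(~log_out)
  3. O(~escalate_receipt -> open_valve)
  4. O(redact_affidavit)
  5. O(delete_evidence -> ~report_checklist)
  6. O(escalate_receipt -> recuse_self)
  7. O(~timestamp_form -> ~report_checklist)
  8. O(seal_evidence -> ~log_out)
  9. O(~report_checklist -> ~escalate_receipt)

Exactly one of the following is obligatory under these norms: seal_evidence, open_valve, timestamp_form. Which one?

open_valve

Premise 1 is F(~delete_evidence), i.e. O(delete_evidence).
From O(delete_evidence) and premise 5, O(delete_evidence -> ~report_checklist), we obtain O(~report_checklist).
Premise 9 is O(~report_checklist -> ~escalate_receipt); since O(~report_checklist), deontic closure gives O(~escalate_receipt).
With premise 3, O(~escalate_receipt -> open_valve), the K-axiom yields O(open_valve).
So O(open_valve) holds — open_valve is obligatory. None of the other listed options is made obligatory by any chain of premises.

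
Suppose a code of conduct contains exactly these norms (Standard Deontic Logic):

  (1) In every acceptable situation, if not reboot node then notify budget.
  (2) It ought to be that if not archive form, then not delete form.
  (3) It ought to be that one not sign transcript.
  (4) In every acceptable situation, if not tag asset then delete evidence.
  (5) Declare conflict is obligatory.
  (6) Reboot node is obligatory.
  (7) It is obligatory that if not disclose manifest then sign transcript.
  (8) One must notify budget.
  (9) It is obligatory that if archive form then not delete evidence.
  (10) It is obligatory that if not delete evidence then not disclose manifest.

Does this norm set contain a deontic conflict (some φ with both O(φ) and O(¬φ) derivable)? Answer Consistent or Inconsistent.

Premise 1 is O(¬reboot_node → notify_budget); even if O(notify_budget) held, inferring O(¬reboot_node) would be affirming the consequent — invalid.
So O(¬reboot_node) is not derivable, and the apparent clash with O(reboot_node) does not arise.
A world satisfying every obligation exists (e.g. archive_form=false, declare_conflict=true, delete_evidence=true, delete_form=false, disclose_manifest=true, notify_budget=true, reboot_node=true, sign_transcript=false, tag_asset=false); no atom is both obligatory and forbidden, so the set is consistent.

Consistent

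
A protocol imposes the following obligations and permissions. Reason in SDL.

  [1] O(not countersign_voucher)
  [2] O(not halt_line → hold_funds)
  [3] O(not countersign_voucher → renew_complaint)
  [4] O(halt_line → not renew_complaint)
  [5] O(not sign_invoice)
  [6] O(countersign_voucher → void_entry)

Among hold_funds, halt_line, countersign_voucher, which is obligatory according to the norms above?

hold_funds

Premise 1 gives O(not countersign_voucher).
Applying K to premise 3 (O(not countersign_voucher → renew_complaint)) and O(not countersign_voucher) yields O(renew_complaint).
Premise 4, O(halt_line → not renew_complaint), contraposes to O(renew_complaint → not halt_line); with O(renew_complaint) we get O(not halt_line).
With premise 2, O(not halt_line → hold_funds), the K-axiom yields O(hold_funds).
So O(hold_funds) holds — hold_funds is obligatory. None of the other listed options is made obligatory by any chain of premises.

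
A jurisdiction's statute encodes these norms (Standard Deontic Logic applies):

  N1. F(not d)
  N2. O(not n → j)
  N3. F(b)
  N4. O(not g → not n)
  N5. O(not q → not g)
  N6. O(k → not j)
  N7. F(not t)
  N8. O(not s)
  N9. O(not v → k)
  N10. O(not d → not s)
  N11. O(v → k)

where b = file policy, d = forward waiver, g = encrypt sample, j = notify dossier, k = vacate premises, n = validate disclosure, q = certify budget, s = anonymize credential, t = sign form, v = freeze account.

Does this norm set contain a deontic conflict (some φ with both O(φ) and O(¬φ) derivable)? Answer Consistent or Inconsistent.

Premise 10 is O(not d → not s); even if O(not s) held, inferring O(not d) would be affirming the consequent — invalid.
So O(not d) is not derivable, and the apparent clash with O(d) does not arise.
A world satisfying every obligation exists (e.g. b=false, d=true, g=true, j=false, k=true, n=true, q=true, s=false, t=true, v=false); no atom is both obligatory and forbidden, so the set is consistent.

Consistent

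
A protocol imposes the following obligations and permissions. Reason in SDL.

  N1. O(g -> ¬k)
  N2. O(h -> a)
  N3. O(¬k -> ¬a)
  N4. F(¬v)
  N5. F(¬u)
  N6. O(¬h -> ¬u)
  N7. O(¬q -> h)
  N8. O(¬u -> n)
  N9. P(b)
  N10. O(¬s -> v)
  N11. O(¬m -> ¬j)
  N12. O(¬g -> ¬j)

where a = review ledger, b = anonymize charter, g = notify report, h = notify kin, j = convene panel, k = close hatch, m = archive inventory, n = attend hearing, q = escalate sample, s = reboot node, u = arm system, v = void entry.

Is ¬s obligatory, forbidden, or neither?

Premise 10 is O(¬s -> v); even if O(v) held, inferring O(¬s) would be affirming the consequent — invalid.
No premise or chain of K-axiom applications forces O(¬s), and none forces O(s). So ¬s is neither obligatory nor forbidden under these norms.

Neither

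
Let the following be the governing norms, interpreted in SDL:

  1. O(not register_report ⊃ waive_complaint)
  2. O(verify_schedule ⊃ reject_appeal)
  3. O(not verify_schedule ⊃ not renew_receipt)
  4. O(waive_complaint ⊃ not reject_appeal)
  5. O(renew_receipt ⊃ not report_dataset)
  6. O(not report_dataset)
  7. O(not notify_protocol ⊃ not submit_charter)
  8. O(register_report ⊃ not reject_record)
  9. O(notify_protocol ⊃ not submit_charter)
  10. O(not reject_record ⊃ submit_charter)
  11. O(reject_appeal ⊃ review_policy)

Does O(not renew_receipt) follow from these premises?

Yes

Premises 7 and 9 are O(not notify_protocol ⊃ not submit_charter) and O(notify_protocol ⊃ not submit_charter); every ideal world satisfies not notify_protocol or notify_protocol, so in either case not submit_charter holds — hence O(not submit_charter).
Premise 10, O(not reject_record ⊃ submit_charter), contraposes to O(not submit_charter ⊃ reject_record); with O(not submit_charter) we get O(reject_record).
The contrapositive of premise 8 (O(register_report ⊃ not reject_record)) is O(reject_record ⊃ not register_report), and O(reject_record) is already established, so O(not register_report).
Premise 1 is O(not register_report ⊃ waive_complaint); since O(not register_report), deontic closure gives O(waive_complaint).
With premise 4, O(waive_complaint ⊃ not reject_appeal), the K-axiom yields O(not reject_appeal).
The contrapositive of premise 2 (O(verify_schedule ⊃ reject_appeal)) is O(not reject_appeal ⊃ not verify_schedule), and O(not reject_appeal) is already established, so O(not verify_schedule).
Premise 3 is O(not verify_schedule ⊃ not renew_receipt); since O(not verify_schedule), deontic closure gives O(not renew_receipt).
Premises 5, 6, 11 do not contribute to this derivation.
So O(not renew_receipt) follows.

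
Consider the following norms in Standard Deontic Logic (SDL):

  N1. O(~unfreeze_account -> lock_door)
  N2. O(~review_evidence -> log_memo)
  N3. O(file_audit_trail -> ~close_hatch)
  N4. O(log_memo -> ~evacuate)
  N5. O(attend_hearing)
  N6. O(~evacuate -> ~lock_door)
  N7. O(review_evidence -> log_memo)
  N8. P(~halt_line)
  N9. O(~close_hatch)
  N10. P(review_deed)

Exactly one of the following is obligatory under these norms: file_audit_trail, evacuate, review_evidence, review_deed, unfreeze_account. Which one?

Premises 7 and 2 are O(review_evidence -> log_memo) and O(~review_evidence -> log_memo); every ideal world satisfies review_evidence or ~review_evidence, so in either case log_memo holds — hence O(log_memo).
Premise 4 is O(log_memo -> ~evacuate); since O(log_memo), deontic closure gives O(~evacuate).
With premise 6, O(~evacuate -> ~lock_door), the K-axiom yields O(~lock_door).
Premise 1, O(~unfreeze_account -> lock_door), contraposes to O(~lock_door -> unfreeze_account); with O(~lock_door) we get O(unfreeze_account).
So O(unfreeze_account) holds — unfreeze_account is obligatory. None of the other listed options is made obligatory by any chain of premises.

unfreeze_account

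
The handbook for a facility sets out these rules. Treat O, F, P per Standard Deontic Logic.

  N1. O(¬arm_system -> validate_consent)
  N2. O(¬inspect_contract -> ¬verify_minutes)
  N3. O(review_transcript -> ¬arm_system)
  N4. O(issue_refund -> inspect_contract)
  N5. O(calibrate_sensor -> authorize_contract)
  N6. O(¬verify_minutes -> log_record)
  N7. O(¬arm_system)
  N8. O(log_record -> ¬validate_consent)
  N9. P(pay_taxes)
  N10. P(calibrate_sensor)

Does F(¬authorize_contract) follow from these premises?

No

Premise 5 is O(calibrate_sensor -> authorize_contract), but O(calibrate_sensor) is not derivable from the premises (the permission P(calibrate_sensor) asserts only ¬O(¬calibrate_sensor), not O(calibrate_sensor)), so it does not yield O(authorize_contract).
No other premise forces O(authorize_contract). An ideal world satisfying every premise can still have ¬authorize_contract true, so F(¬authorize_contract) is not derivable.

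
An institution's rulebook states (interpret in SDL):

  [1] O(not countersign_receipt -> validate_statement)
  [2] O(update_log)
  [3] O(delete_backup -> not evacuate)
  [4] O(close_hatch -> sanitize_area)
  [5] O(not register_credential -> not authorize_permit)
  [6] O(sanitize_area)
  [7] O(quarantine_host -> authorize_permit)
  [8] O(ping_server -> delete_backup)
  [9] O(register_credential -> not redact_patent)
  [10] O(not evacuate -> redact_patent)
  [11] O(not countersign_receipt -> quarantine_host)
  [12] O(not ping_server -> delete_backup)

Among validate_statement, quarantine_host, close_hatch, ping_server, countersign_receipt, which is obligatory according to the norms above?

By case analysis on ping_server: premise 8 gives O(ping_server -> delete_backup) and premise 12 gives O(not ping_server -> delete_backup), so O(delete_backup) either way.
Premise 3 is O(delete_backup -> not evacuate); since O(delete_backup), deontic closure gives O(not evacuate).
From O(not evacuate) and premise 10, O(not evacuate -> redact_patent), we obtain O(redact_patent).
Premise 9, O(register_credential -> not redact_patent), contraposes to O(redact_patent -> not register_credential); with O(redact_patent) we get O(not register_credential).
Applying K to premise 5 (O(not register_credential -> not authorize_permit)) and O(not register_credential) yields O(not authorize_permit).
Premise 7, O(quarantine_host -> authorize_permit), contraposes to O(not authorize_permit -> not quarantine_host); with O(not authorize_permit) we get O(not quarantine_host).
The contrapositive of premise 11 (O(not countersign_receipt -> quarantine_host)) is O(not quarantine_host -> countersign_receipt), and O(not quarantine_host) is already established, so O(countersign_receipt).
So O(countersign_receipt) holds — countersign_receipt is obligatory. None of the other listed options is made obligatory by any chain of premises.

countersign_receipt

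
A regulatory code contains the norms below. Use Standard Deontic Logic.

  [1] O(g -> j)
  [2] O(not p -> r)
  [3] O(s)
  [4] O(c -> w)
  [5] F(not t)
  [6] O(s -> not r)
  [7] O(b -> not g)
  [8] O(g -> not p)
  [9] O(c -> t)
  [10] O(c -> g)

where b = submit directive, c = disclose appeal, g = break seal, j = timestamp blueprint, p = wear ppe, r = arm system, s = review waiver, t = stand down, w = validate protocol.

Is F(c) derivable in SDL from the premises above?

Yes

From premise 3 we have O(s).
With premise 6, O(s -> not r), the K-axiom yields O(not r).
Premise 2, O(not p -> r), contraposes to O(not r -> p); with O(not r) we get O(p).
Premise 8 is O(g -> not p); contrapositively O(p -> not g). Since O(p) holds, K gives O(not g).
The contrapositive of premise 10 (O(c -> g)) is O(not g -> not c), and O(not g) is already established, so O(not c).
Premises 1, 4, 5, 7, 9 do not contribute to this derivation.
So O(not c) holds, i.e. F(c). The claim follows.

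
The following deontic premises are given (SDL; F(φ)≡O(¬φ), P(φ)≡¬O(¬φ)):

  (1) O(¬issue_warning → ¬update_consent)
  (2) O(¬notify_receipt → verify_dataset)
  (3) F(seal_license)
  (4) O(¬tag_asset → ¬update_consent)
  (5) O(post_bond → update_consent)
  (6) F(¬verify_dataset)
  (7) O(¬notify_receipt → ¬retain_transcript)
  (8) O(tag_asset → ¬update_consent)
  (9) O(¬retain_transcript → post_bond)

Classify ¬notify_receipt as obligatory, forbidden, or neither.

By case analysis on ¬tag_asset: premise 4 gives O(¬tag_asset → ¬update_consent) and premise 8 gives O(tag_asset → ¬update_consent), so O(¬update_consent) either way.
Premise 5, O(post_bond → update_consent), contraposes to O(¬update_consent → ¬post_bond); with O(¬update_consent) we get O(¬post_bond).
Premise 9, O(¬retain_transcript → post_bond), contraposes to O(¬post_bond → retain_transcript); with O(¬post_bond) we get O(retain_transcript).
Premise 7, O(¬notify_receipt → ¬retain_transcript), contraposes to O(retain_transcript → notify_receipt); with O(retain_transcript) we get O(notify_receipt).
Premises 1, 2, 3, 6 do not contribute to this derivation.
Thus O(notify_receipt), which is F(¬notify_receipt): ¬notify_receipt is forbidden.

Forbidden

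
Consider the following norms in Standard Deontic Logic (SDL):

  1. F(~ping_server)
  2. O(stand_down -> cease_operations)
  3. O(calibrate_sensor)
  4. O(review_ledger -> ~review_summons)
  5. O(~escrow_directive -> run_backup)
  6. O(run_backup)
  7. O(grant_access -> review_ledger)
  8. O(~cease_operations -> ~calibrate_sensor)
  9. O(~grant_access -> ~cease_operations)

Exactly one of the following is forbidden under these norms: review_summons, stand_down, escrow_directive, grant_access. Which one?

From premise 3 we have O(calibrate_sensor).
The contrapositive of premise 8 (O(~cease_operations -> ~calibrate_sensor)) is O(calibrate_sensor -> cease_operations), and O(calibrate_sensor) is already established, so O(cease_operations).
Premise 9 is O(~grant_access -> ~cease_operations); contrapositively O(cease_operations -> grant_access). Since O(cease_operations) holds, K gives O(grant_access).
From O(grant_access) and premise 7, O(grant_access -> review_ledger), we obtain O(review_ledger).
Applying K to premise 4 (O(review_ledger -> ~review_summons)) and O(review_ledger) yields O(~review_summons).
So O(~review_summons) holds, i.e. review_summons is forbidden. None of the other listed options is forbidden under the premises.

review_summons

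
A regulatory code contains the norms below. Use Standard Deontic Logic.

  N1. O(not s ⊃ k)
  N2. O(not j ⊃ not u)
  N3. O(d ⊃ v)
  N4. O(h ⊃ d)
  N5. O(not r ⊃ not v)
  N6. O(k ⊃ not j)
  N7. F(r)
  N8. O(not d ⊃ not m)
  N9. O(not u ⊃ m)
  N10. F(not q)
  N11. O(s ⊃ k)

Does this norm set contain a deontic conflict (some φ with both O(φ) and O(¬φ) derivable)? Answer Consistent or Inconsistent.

Premises 1 and 11 cover both cases: O(not s ⊃ k) and O(s ⊃ k). Since not s ∨ s is a tautology, O(k) follows.
With premise 6, O(k ⊃ not j), the K-axiom yields O(not j).
Applying K to premise 2 (O(not j ⊃ not u)) and O(not j) yields O(not u).
Applying K to premise 9 (O(not u ⊃ m)) and O(not u) yields O(m).
Premise 8 is O(not d ⊃ not m); contrapositively O(m ⊃ d). Since O(m) holds, K gives O(d).
With premise 3, O(d ⊃ v), the K-axiom yields O(v).
The contrapositive of premise 5 (O(not r ⊃ not v)) is O(v ⊃ r), and O(v) is already established, so O(r).
Yet premise 7 is F(r), i.e. O(not r).
We now have both O(r) and O(not r) — r is simultaneously obligatory and forbidden, violating the D-axiom.

Inconsistent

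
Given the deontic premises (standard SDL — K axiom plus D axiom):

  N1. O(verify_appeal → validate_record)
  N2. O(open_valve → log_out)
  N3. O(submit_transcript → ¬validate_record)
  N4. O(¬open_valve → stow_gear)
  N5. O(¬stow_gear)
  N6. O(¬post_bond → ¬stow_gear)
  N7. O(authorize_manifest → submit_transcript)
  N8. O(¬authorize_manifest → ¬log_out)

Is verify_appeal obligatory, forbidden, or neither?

Forbidden

Premise 5 gives O(¬stow_gear).
Premise 4 is O(¬open_valve → stow_gear); contrapositively O(¬stow_gear → open_valve). Since O(¬stow_gear) holds, K gives O(open_valve).
Premise 2 is O(open_valve → log_out); since O(open_valve), deontic closure gives O(log_out).
Premise 8 is O(¬authorize_manifest → ¬log_out); contrapositively O(log_out → authorize_manifest). Since O(log_out) holds, K gives O(authorize_manifest).
Premise 7 is O(authorize_manifest → submit_transcript); since O(authorize_manifest), deontic closure gives O(submit_transcript).
Premise 3 is O(submit_transcript → ¬validate_record); since O(submit_transcript), deontic closure gives O(¬validate_record).
The contrapositive of premise 1 (O(verify_appeal → validate_record)) is O(¬validate_record → ¬verify_appeal), and O(¬validate_record) is already established, so O(¬verify_appeal).
Premise 6 does not contribute to this derivation.
Thus O(¬verify_appeal), which is F(verify_appeal): verify_appeal is forbidden.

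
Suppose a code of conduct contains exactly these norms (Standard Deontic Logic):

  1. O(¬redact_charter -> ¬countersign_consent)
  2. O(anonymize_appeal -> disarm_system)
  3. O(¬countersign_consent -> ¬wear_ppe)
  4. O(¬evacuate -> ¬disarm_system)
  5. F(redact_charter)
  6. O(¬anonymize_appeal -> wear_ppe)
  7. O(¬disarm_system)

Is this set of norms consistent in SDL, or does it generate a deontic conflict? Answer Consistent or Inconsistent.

Inconsistent

Premise 7 states O(¬disarm_system) outright.
Premise 2, O(anonymize_appeal -> disarm_system), contraposes to O(¬disarm_system -> ¬anonymize_appeal); with O(¬disarm_system) we get O(¬anonymize_appeal).
Applying K to premise 6 (O(¬anonymize_appeal -> wear_ppe)) and O(¬anonymize_appeal) yields O(wear_ppe).
Premise 3, O(¬countersign_consent -> ¬wear_ppe), contraposes to O(wear_ppe -> countersign_consent); with O(wear_ppe) we get O(countersign_consent).
Premise 1 is O(¬redact_charter -> ¬countersign_consent); contrapositively O(countersign_consent -> redact_charter). Since O(countersign_consent) holds, K gives O(redact_charter).
Yet premise 5 is F(redact_charter), i.e. O(¬redact_charter).
We now have both O(redact_charter) and O(¬redact_charter) — redact_charter is simultaneously obligatory and forbidden, violating the D-axiom.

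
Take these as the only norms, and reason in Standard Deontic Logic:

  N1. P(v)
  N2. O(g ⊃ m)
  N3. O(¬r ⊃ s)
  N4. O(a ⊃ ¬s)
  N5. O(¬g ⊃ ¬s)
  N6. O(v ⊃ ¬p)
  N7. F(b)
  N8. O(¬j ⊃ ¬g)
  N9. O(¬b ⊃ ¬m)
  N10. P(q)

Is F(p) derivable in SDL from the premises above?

Premise 6 is O(v ⊃ ¬p), but O(v) is not derivable from the premises (the permission P(v) asserts only ¬O(¬v), not O(v)), so it does not yield O(¬p).
No other premise forces O(¬p). An ideal world satisfying every premise can still have p true, so F(p) is not derivable.

No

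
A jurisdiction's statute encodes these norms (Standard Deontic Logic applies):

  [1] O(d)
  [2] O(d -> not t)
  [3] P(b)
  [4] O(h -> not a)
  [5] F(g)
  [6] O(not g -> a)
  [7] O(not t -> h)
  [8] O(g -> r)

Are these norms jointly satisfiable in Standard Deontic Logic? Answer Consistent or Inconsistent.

Inconsistent

Premise 5, F(g), is equivalent to O(not g).
Applying K to premise 6 (O(not g -> a)) and O(not g) yields O(a).
Premise 4 is O(h -> not a); contrapositively O(a -> not h). Since O(a) holds, K gives O(not h).
The contrapositive of premise 7 (O(not t -> h)) is O(not h -> t), and O(not h) is already established, so O(t).
The contrapositive of premise 2 (O(d -> not t)) is O(t -> not d), and O(t) is already established, so O(not d).
But premise 1 directly asserts O(d).
We now have both O(not d) and O(d) — d is simultaneously obligatory and forbidden, violating the D-axiom.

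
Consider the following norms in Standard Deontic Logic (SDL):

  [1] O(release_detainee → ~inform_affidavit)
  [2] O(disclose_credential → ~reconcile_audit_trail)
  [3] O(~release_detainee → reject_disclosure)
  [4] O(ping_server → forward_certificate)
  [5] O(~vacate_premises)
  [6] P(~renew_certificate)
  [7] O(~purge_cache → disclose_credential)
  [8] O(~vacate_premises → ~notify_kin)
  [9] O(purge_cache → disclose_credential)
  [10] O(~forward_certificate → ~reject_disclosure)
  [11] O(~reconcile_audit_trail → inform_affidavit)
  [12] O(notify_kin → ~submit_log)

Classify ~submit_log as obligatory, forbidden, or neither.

Premise 12 is O(notify_kin → ~submit_log), but O(notify_kin) is not derivable from the premises, so it does not yield O(~submit_log).
No premise or chain of K-axiom applications forces O(~submit_log), and none forces O(submit_log). So ~submit_log is neither obligatory nor forbidden under these norms.

Neither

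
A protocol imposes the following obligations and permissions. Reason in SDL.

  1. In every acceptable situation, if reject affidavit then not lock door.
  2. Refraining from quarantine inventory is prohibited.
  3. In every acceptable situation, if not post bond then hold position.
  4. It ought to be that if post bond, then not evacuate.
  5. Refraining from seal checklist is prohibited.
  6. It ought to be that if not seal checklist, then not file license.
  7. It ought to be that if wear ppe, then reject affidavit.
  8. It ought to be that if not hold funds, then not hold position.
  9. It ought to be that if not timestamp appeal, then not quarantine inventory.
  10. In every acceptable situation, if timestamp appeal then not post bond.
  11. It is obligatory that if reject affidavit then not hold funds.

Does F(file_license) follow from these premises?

No

Premise 6 is O(¬seal_checklist → ¬file_license), but O(¬seal_checklist) is not derivable from the premises, so it does not yield O(¬file_license).
No other premise forces O(¬file_license). An ideal world satisfying every premise can still have file_license true, so F(file_license) is not derivable.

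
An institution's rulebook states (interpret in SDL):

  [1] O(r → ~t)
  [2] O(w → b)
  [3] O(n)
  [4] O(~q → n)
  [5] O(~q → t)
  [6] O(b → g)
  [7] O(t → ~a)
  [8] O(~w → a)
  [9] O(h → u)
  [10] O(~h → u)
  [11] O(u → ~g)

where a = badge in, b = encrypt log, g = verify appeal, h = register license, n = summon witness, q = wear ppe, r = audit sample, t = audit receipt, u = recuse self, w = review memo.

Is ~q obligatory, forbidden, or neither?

Forbidden

Premises 10 and 9 cover both cases: O(~h → u) and O(h → u). Since ~h ∨ h is a tautology, O(u) follows.
With premise 11, O(u → ~g), the K-axiom yields O(~g).
The contrapositive of premise 6 (O(b → g)) is O(~g → ~b), and O(~g) is already established, so O(~b).
The contrapositive of premise 2 (O(w → b)) is O(~b → ~w), and O(~b) is already established, so O(~w).
From O(~w) and premise 8, O(~w → a), we obtain O(a).
Premise 7, O(t → ~a), contraposes to O(a → ~t); with O(a) we get O(~t).
Premise 5, O(~q → t), contraposes to O(~t → q); with O(~t) we get O(q).
Premises 1, 3, 4 do not contribute to this derivation.
Thus O(q), which is F(~q): ~q is forbidden.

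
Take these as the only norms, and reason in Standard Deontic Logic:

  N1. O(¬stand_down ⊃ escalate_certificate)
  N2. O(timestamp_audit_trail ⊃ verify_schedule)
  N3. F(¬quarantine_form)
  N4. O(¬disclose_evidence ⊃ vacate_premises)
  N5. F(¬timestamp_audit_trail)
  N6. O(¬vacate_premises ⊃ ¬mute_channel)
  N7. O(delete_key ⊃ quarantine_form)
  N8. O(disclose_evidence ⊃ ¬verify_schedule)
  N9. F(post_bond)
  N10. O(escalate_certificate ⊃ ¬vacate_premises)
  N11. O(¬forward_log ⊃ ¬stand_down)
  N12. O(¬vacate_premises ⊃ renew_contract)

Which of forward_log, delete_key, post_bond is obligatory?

forward_log

Premise 5, F(¬timestamp_audit_trail), is equivalent to O(timestamp_audit_trail).
Applying K to premise 2 (O(timestamp_audit_trail ⊃ verify_schedule)) and O(timestamp_audit_trail) yields O(verify_schedule).
Premise 8 is O(disclose_evidence ⊃ ¬verify_schedule); contrapositively O(verify_schedule ⊃ ¬disclose_evidence). Since O(verify_schedule) holds, K gives O(¬disclose_evidence).
Applying K to premise 4 (O(¬disclose_evidence ⊃ vacate_premises)) and O(¬disclose_evidence) yields O(vacate_premises).
The contrapositive of premise 10 (O(escalate_certificate ⊃ ¬vacate_premises)) is O(vacate_premises ⊃ ¬escalate_certificate), and O(vacate_premises) is already established, so O(¬escalate_certificate).
Premise 1 is O(¬stand_down ⊃ escalate_certificate); contrapositively O(¬escalate_certificate ⊃ stand_down). Since O(¬escalate_certificate) holds, K gives O(stand_down).
The contrapositive of premise 11 (O(¬forward_log ⊃ ¬stand_down)) is O(stand_down ⊃ forward_log), and O(stand_down) is already established, so O(forward_log).
So O(forward_log) holds — forward_log is obligatory. None of the other listed options is made obligatory by any chain of premises.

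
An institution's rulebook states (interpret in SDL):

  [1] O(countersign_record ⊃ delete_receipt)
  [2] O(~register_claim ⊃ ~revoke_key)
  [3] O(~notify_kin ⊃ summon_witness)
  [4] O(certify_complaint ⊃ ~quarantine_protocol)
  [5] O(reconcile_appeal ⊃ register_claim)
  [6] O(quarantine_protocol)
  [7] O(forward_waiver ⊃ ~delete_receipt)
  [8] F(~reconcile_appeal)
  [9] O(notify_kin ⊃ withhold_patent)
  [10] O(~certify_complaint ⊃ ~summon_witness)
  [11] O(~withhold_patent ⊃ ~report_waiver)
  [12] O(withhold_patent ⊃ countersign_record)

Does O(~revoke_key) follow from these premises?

Premise 2 is O(~register_claim ⊃ ~revoke_key), but O(~register_claim) is not derivable from the premises, so it does not yield O(~revoke_key).
No other premise forces O(~revoke_key). An ideal world satisfying every premise can still have ~revoke_key false, so O(~revoke_key) is not derivable.

No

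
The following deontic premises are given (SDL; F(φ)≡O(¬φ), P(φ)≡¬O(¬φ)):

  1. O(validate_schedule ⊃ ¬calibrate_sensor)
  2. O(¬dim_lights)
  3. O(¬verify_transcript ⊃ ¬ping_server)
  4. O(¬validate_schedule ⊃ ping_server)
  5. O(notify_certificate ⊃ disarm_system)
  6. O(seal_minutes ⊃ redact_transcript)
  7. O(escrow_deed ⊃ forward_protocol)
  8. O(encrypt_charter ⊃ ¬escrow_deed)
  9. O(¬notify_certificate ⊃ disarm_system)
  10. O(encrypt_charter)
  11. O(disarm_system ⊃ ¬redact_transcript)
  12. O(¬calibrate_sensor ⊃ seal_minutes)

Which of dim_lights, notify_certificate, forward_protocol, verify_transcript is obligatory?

Premises 9 and 5 cover both cases: O(¬notify_certificate ⊃ disarm_system) and O(notify_certificate ⊃ disarm_system). Since ¬notify_certificate ∨ notify_certificate is a tautology, O(disarm_system) follows.
From O(disarm_system) and premise 11, O(disarm_system ⊃ ¬redact_transcript), we obtain O(¬redact_transcript).
Premise 6, O(seal_minutes ⊃ redact_transcript), contraposes to O(¬redact_transcript ⊃ ¬seal_minutes); with O(¬redact_transcript) we get O(¬seal_minutes).
Premise 12 is O(¬calibrate_sensor ⊃ seal_minutes); contrapositively O(¬seal_minutes ⊃ calibrate_sensor). Since O(¬seal_minutes) holds, K gives O(calibrate_sensor).
Premise 1, O(validate_schedule ⊃ ¬calibrate_sensor), contraposes to O(calibrate_sensor ⊃ ¬validate_schedule); with O(calibrate_sensor) we get O(¬validate_schedule).
From O(¬validate_schedule) and premise 4, O(¬validate_schedule ⊃ ping_server), we obtain O(ping_server).
The contrapositive of premise 3 (O(¬verify_transcript ⊃ ¬ping_server)) is O(ping_server ⊃ verify_transcript), and O(ping_server) is already established, so O(verify_transcript).
So O(verify_transcript) holds — verify_transcript is obligatory. None of the other listed options is made obligatory by any chain of premises.

verify_transcript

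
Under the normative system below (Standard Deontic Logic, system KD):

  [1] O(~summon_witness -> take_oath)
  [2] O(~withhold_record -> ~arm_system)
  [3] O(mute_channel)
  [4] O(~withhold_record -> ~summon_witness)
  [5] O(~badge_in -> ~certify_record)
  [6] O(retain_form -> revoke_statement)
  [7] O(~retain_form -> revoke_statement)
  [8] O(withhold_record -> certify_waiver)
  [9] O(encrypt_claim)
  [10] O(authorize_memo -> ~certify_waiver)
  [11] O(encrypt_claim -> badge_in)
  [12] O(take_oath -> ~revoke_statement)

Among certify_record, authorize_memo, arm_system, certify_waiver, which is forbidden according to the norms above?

By case analysis on ~retain_form: premise 7 gives O(~retain_form -> revoke_statement) and premise 6 gives O(retain_form -> revoke_statement), so O(revoke_statement) either way.
Premise 12, O(take_oath -> ~revoke_statement), contraposes to O(revoke_statement -> ~take_oath); with O(revoke_statement) we get O(~take_oath).
Premise 1 is O(~summon_witness -> take_oath); contrapositively O(~take_oath -> summon_witness). Since O(~take_oath) holds, K gives O(summon_witness).
Premise 4 is O(~withhold_record -> ~summon_witness); contrapositively O(summon_witness -> withhold_record). Since O(summon_witness) holds, K gives O(withhold_record).
From O(withhold_record) and premise 8, O(withhold_record -> certify_waiver), we obtain O(certify_waiver).
The contrapositive of premise 10 (O(authorize_memo -> ~certify_waiver)) is O(certify_waiver -> ~authorize_memo), and O(certify_waiver) is already established, so O(~authorize_memo).
So O(~authorize_memo) holds, i.e. authorize_memo is forbidden. None of the other listed options is forbidden under the premises.

authorize_memo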